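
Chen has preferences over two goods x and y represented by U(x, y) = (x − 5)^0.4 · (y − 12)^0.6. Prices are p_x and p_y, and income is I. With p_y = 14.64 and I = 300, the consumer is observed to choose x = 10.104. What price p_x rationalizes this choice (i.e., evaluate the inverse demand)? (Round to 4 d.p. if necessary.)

This is Cobb-Douglas in (x−5, y−12): tangency gives 0.4·p_y·(y−12) = 0.6·p_x·(x−5).
After buying the subsistence bundle (5, 12), a share 0.4 of the remaining income goes to x: x* = 5 + 0.4·(I − 5p_x − 12p_y)/p_x.
Set x* = 10.104 in the demand function and solve for p_x: p_x = 7.

p_x = 7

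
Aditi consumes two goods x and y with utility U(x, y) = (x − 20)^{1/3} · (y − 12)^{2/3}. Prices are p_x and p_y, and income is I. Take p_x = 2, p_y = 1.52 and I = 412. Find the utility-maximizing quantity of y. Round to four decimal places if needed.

y* = 167.1579

MRS = (1/2)·(y−12)/(x−20). Tangency with p_x/p_y gives y−12 = 2·(p_x/p_y)·(x−20).
Substituting into the budget: x* = 20 + 1/3·(I − 20·p_x − 12·p_y)/p_x, and y* = 12 + 2/3·(…)/p_y.
Discretionary income = 412 − 20·2 − 12·1.52 = 353.76; y* = 12 + 2/3·353.76/1.52 = 167.1579.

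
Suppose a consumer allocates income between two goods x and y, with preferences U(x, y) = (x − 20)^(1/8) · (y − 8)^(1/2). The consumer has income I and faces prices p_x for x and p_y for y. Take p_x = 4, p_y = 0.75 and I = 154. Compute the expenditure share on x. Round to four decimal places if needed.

share on x = 0.6078

Let x' = x−20, y' = y−8. MRS = (1/4)·y'/x' = p_x/p_y.
Substituting into the budget: x* = 20 + 0.2·(I − 20·p_x − 8·p_y)/p_x, and y* = 8 + 0.8·(…)/p_y.
Discretionary income = 154 − 20·4 − 8·0.75 = 68; x* = 20 + 0.2·68/4 = 23.4; y* = 8 + 0.8·68/0.75 = 80.5333.
Expenditure on x: 4·23.4 = 93.6; share = 0.6078.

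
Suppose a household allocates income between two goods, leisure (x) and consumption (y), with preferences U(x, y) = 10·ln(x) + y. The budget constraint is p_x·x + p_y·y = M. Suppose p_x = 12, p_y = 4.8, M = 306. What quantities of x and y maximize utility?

x* = 4, y* = 53.75

MU_x = 10/x, MU_y = 1. Tangency: 10/x = p_x/p_y.
So x*(p_x,p_y) = 10·p_y/p_x, independent of income; and y* = (M − 10·p_y)/p_y.
At the given prices: x* = 10·4.8/12 = 4, and y* = 53.75.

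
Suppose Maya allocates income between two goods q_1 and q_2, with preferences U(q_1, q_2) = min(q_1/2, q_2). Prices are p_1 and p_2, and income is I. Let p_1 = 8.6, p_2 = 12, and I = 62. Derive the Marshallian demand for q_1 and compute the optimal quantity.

q_1* = 4.2466

Leontief preferences: the optimum is at the kink where q_1/2 = q_2/1, i.e. q_2 = (1/2)·q_1.
Budget: p_1·q_1 + p_2·(1/2)·q_1 = I, so (2·p_1 + p_2)·q_1 = 2·I.
Demand: q_1*(p_1,p_2,I) = 2·I/(2·p_1 + p_2), q_2* = I/(2·p_1 + p_2).
Here 2·8.6 + 12 = 29.2, giving q_1* = 4.2466.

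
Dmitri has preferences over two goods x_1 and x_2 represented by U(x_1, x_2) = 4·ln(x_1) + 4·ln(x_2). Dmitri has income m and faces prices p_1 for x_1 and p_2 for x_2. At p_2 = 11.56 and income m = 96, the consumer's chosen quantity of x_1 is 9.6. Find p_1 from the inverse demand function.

The MRS is x_2/x_1. Set MRS = p_1/p_2.
Rearranging, p_2·x_2 = p_1·x_1. Substituting into the budget gives p_1·x_1·(1 + 1) = m.
Demand: x_1*(p_1,p_2,m) = 0.5·m/p_1 and x_2* = 0.5·m/p_2.
Set x_1* = 9.6 in the demand function and solve for p_1: p_1 = 5.

p_1 = 5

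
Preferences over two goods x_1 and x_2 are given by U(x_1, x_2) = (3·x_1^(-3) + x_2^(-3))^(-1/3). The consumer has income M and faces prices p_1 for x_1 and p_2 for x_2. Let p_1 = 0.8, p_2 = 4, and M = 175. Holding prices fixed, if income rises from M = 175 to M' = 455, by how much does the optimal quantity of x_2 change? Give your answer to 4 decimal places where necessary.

Δx_2* = 50.2297

From the CES first-order condition, 3·(x_2/x_1)^(4) = p_1/p_2.
Solve for the ratio: x_2/x_1 = [(1/3)·p_1/p_2]^(0.25).
With the ratio pinned down, the budget gives x_1* = M/(p_1 + p_2·(x_2/x_1)) and x_2* = (x_2/x_1)·x_1*.
Numerically x_2/x_1 = 0.508133, so x_1* = 175/(0.8 + 4·0.508133) = 61.7822 and x_2* = 0.508133·61.7822 = 31.3936.
At M' = 455: x_2* = 81.6233. Change: 81.6233 − 31.3936 = 50.2297.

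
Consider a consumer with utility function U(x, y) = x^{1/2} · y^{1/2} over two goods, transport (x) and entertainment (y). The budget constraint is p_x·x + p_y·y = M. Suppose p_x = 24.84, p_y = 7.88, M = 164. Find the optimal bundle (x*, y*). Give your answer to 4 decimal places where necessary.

Tangency: MRS = y/x = p_x/p_y.
Rearranging, p_y·y = p_x·x. Substituting into the budget gives p_x·x·(1 + 1) = M.
Demand: x*(p_x,p_y,M) = 0.5·M/p_x and y* = 0.5·M/p_y.
At p_x=24.84, p_y=7.88, M=164: x* = 0.5·164/24.84 = 3.3011, y* = 10.4061.

x* = 3.3011, y* = 10.4061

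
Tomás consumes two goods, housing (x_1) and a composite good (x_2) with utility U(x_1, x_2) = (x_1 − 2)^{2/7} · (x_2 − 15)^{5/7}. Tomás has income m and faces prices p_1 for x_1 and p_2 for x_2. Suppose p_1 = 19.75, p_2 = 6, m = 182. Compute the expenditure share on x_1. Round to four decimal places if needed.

After buying the subsistence bundle (2, 15), a share 2/7 of the remaining income goes to x_1: x_1* = 2 + 2/7·(m − 2p_1 − 15p_2)/p_1.
Discretionary income = 182 − 2·19.75 − 15·6 = 52.5; x_1* = 2 + 2/7·52.5/19.75 = 2.7595; x_2* = 15 + 5/7·52.5/6 = 21.25.
Expenditure on x_1: 19.75·2.7595 = 54.5; share = 0.2995.

share on x_1 = 0.2995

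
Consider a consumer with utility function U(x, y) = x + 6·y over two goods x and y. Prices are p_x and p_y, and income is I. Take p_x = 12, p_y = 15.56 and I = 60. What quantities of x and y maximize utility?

x* = 0, y* = 3.856

Perfect substitutes: compare marginal utility per dollar. 1/p_x vs 6/p_y → 0.0833 vs 0.3856.
y gives more utility per dollar, so spend all income on y: y* = I/p_y, x* = 0.
Numerically: x* = 0, y* = 3.856.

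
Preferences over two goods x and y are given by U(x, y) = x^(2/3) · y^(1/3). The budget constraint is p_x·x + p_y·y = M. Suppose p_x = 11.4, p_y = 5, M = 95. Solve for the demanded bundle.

MU_x/MU_y = (2/3·y)/(1/3·x); tangency sets this equal to p_x/p_y.
So 2/3·p_y·y = 1/3·p_x·x; combined with the budget, a share 2/3 of income goes to x.
Demand: x*(p_x,p_y,M) = 2/3·M/p_x and y* = 1/3·M/p_y.
At p_x=11.4, p_y=5, M=95: x* = 2/3·95/11.4 = 5.5556, y* = 6.3333.

x* = 5.5556, y* = 6.3333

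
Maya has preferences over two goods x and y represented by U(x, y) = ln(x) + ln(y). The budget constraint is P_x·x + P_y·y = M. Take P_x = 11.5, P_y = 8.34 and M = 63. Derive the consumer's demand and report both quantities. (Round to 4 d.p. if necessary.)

Tangency: MRS = y/x = P_x/P_y.
So P_y·y = P_x·x; combined with the budget, a share 0.5 of income goes to x.
Demand: x*(P_x,P_y,M) = 0.5·M/P_x and y* = 0.5·M/P_y.
At P_x=11.5, P_y=8.34, M=63: x* = 0.5·63/11.5 = 2.7391, y* = 3.777.

x* = 2.7391, y* = 3.777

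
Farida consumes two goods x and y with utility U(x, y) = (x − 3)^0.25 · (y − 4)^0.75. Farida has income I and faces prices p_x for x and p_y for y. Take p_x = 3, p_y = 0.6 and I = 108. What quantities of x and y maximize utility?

x* = 11.05, y* = 124.75

MRS = (1/3)·(y−4)/(x−3). Tangency with p_x/p_y gives y−4 = 3·(p_x/p_y)·(x−3).
Substituting into the budget: x* = 3 + 0.25·(I − 3·p_x − 4·p_y)/p_x, and y* = 4 + 0.75·(…)/p_y.
Discretionary income = 108 − 3·3 − 4·0.6 = 96.6; x* = 3 + 0.25·96.6/3 = 11.05; y* = 4 + 0.75·96.6/0.6 = 124.75.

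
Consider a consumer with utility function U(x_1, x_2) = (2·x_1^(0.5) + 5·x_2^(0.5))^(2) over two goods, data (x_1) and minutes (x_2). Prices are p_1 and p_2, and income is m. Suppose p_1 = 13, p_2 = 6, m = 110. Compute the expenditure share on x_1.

From the CES first-order condition, (2/5)·(x_2/x_1)^(0.5) = p_1/p_2.
Hence x_2/x_1 = ((5/2)·p_1/p_2)^(1/(0.5)), i.e. raised to the 2 power.
Substitute x_2 = (x_2/x_1)·x_1 into the budget: x_1* = m/(p_1 + p_2·(x_2/x_1)).
Numerically x_2/x_1 = 29.340278, so x_1* = 110/(13 + 6·29.340278) = 0.5819 and x_2* = 29.340278·0.5819 = 17.0726.
Expenditure on x_1: 13·0.5819 = 7.5645; share = 0.0688.

share on x_1 = 0.0688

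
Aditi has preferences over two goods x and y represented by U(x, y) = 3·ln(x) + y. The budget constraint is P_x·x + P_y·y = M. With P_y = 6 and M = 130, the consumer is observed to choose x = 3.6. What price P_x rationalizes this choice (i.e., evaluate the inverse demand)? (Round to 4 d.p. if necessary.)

P_x = 5

Set MRS = P_x/P_y: (3/x)/1 = P_x/P_y.
So x*(P_x,P_y) = 3·P_y/P_x, independent of income; and y* = (M − 3·P_y)/P_y.
Set x* = 3.6 in the demand function and solve for P_x: P_x = 5.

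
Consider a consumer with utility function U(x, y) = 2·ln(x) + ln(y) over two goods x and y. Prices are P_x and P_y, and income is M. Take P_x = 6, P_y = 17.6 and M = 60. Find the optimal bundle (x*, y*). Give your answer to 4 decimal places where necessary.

x* = 6.6667, y* = 1.1364

Tangency: MRS = 2·y/x = P_x/P_y.
So 2·P_y·y = P_x·x; combined with the budget, a share 2/3 of income goes to x.
Demand: x*(P_x,P_y,M) = 2/3·M/P_x and y* = 1/3·M/P_y.
At P_x=6, P_y=17.6, M=60: x* = 2/3·60/6 = 6.6667, y* = 1.1364.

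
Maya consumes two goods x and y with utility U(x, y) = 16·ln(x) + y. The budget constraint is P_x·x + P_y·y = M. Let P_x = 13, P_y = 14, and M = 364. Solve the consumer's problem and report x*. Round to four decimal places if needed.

x* = 17.2308

MU_x = 16/x, MU_y = 1. Tangency: 16/x = P_x/P_y.
So x*(P_x,P_y) = 16·P_y/P_x, independent of income; and y* = (M − 16·P_y)/P_y.
At the given prices: x* = 16·14/13 = 17.2308.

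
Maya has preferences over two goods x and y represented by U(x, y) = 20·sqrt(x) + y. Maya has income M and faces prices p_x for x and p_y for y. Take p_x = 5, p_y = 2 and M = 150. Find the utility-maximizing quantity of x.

x* = 16

Solve: √x = 10·p_y/p_x, so x*(p_x,p_y) = (10·p_y/p_x)², and y* = (M − p_x·x*)/p_y.
Plugging in: x* = (10·2/5)² = 16.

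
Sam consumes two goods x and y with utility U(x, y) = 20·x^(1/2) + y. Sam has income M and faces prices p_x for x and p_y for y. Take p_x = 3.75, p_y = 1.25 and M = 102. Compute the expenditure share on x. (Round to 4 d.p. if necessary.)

share on x = 0.4085

Solve: √x = 10·p_y/p_x, so x*(p_x,p_y) = (10·p_y/p_x)², and y* = (M − p_x·x*)/p_y.
Plugging in: x* = (10·1.25/3.75)² = 11.1111, y* = 48.2667.
Expenditure on x: 3.75·11.1111 = 41.6667; share = 0.4085.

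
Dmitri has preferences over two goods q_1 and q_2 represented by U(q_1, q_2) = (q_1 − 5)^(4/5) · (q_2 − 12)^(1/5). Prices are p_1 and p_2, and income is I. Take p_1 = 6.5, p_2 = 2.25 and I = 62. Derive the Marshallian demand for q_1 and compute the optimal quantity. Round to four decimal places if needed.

q_1* = 5.3077

Let q_1' = q_1−5, q_2' = q_2−12. MRS = 4·q_2'/q_1' = p_1/p_2.
After buying the subsistence bundle (5, 12), a share 0.8 of the remaining income goes to q_1: q_1* = 5 + 0.8·(I − 5p_1 − 12p_2)/p_1.
Discretionary income = 62 − 5·6.5 − 12·2.25 = 2.5; q_1* = 5 + 0.8·2.5/6.5 = 5.3077.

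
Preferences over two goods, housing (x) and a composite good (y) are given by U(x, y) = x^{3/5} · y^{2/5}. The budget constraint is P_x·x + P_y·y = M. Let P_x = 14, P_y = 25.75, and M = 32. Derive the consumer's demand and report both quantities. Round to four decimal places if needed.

MU_x/MU_y = (0.6·y)/(0.4·x); tangency sets this equal to P_x/P_y.
So 0.6·P_y·y = 0.4·P_x·x; combined with the budget, a share 0.6 of income goes to x.
Demand: x*(P_x,P_y,M) = 0.6·M/P_x and y* = 0.4·M/P_y.
At P_x=14, P_y=25.75, M=32: x* = 0.6·32/14 = 1.3714, y* = 0.4971.

x* = 1.3714, y* = 0.4971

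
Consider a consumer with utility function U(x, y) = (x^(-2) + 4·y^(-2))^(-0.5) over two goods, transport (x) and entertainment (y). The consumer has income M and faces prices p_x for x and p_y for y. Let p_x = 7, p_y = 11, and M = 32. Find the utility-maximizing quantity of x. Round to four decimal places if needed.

x* = 1.4533

Substitute y = (y/x)·x into the budget: x* = M/(p_x + p_y·(y/x)).
Numerically y/x = 1.365385, so x* = 32/(7 + 11·1.365385) = 1.4533.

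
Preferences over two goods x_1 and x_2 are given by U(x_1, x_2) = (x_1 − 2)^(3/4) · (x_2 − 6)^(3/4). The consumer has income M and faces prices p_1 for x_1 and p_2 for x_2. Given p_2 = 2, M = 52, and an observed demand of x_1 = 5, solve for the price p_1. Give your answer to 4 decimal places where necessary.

Let x_1' = x_1−2, x_2' = x_2−6. MRS = x_2'/x_1' = p_1/p_2.
Substituting into the budget: x_1* = 2 + 0.5·(M − 2·p_1 − 6·p_2)/p_1, and x_2* = 6 + 0.5·(…)/p_2.
Set x_1* = 5 in the demand function and solve for p_1: p_1 = 5.

p_1 = 5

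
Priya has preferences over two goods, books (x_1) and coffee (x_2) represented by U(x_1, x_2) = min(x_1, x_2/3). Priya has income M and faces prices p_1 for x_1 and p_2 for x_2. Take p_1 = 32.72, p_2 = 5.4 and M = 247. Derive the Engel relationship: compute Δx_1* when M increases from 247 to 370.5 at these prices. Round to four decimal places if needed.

Leontief preferences: the optimum is at the kink where x_1/1 = x_2/3, i.e. x_2 = 3·x_1.
Budget: p_1·x_1 + p_2·3·x_1 = M, so (p_1 + 3·p_2)·x_1 = M.
Demand: x_1*(p_1,p_2,M) = M/(p_1 + 3·p_2), x_2* = 3·M/(p_1 + 3·p_2).
Here 32.72 + 3·5.4 = 48.92, giving x_1* = 5.0491.
At M' = 370.5: x_1* = 7.5736. Change: 7.5736 − 5.0491 = 2.5245.

Δx_1* = 2.5245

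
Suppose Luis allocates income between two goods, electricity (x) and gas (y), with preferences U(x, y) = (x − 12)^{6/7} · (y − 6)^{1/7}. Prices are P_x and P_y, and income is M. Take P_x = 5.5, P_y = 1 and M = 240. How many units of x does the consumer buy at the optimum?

After buying the subsistence bundle (12, 6), a share 6/7 of the remaining income goes to x: x* = 12 + 6/7·(M − 12P_x − 6P_y)/P_x.
Discretionary income = 240 − 12·5.5 − 6·1 = 168; x* = 12 + 6/7·168/5.5 = 38.1818.

x* = 38.1818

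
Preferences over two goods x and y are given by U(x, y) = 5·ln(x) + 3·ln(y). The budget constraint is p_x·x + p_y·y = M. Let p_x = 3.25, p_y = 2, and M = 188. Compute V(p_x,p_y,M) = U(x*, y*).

V = 28.6263

The MRS is (5/3)·y/x. Set MRS = p_x/p_y.
So 5·p_y·y = 3·p_x·x; combined with the budget, a share 0.625 of income goes to x.
Demand: x*(p_x,p_y,M) = 0.625·M/p_x and y* = 0.375·M/p_y.
At p_x=3.25, p_y=2, M=188: x* = 0.625·188/3.25 = 36.1538, y* = 35.25.
Utility at the optimum: U(36.1538, 35.25) = 28.6263.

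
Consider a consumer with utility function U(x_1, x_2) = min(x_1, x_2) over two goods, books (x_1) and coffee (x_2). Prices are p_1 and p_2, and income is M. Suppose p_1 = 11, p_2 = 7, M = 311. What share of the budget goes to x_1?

share on x_1 = 0.6111

Here 11 + 7 = 18, giving x_1* = 17.2778 and x_2* = 17.2778.
Expenditure on x_1: 11·17.2778 = 190.0556; share = 0.6111.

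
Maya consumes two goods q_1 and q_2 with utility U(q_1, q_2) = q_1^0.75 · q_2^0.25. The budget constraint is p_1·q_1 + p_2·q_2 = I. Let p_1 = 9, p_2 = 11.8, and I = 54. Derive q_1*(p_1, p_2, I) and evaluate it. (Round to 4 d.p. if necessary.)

q_1* = 4.5

The MRS is 3·q_2/q_1. Set MRS = p_1/p_2.
Rearranging, p_2·q_2 = (1/3)·p_1·q_1. Substituting into the budget gives p_1·q_1·(1 + (1/3)) = I.
Demand: q_1*(p_1,p_2,I) = 0.75·I/p_1 and q_2* = 0.25·I/p_2.
At p_1=9, p_2=11.8, I=54: q_1* = 0.75·54/9 = 4.5.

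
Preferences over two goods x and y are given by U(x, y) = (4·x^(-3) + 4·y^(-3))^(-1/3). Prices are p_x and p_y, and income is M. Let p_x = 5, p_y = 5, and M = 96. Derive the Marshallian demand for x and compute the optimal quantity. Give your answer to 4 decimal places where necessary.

MRS = MU_x/MU_y = (y/x)^(4). Set equal to p_x/p_y.
Solve for the ratio: y/x = [p_x/p_y]^(0.25).
With the ratio pinned down, the budget gives x* = M/(p_x + p_y·(y/x)) and y* = (y/x)·x*.
Numerically y/x = 1, so x* = 96/(5 + 5·1) = 9.6.

x* = 9.6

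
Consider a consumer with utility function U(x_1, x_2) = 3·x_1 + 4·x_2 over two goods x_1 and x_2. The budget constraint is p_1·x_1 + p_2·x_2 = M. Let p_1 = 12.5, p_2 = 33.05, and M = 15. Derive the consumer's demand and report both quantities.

x_1* = 1.2, x_2* = 0

Perfect substitutes: compare marginal utility per dollar. 3/p_1 vs 4/p_2 → 0.24 vs 0.121.
x_1 gives more utility per dollar, so spend all income on x_1: x_1* = M/p_1, x_2* = 0.
Numerically: x_1* = 1.2, x_2* = 0.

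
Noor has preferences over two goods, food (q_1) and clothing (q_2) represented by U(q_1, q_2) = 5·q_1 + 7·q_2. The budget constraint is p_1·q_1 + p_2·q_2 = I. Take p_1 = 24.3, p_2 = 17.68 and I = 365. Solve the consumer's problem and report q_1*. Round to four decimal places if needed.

q_1* = 0

Perfect substitutes: compare marginal utility per dollar. 5/p_1 vs 7/p_2 → 0.2058 vs 0.3959.
q_2 gives more utility per dollar, so spend all income on q_2: q_2* = I/p_2, q_1* = 0.
Numerically: q_1* = 0, q_2* = 20.6448.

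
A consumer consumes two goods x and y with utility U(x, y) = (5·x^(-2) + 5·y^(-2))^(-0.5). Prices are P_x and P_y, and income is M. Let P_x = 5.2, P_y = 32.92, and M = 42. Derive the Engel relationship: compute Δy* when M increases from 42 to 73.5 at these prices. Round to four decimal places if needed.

Δy* = 0.7405

Substitute y = (y/x)·x into the budget: x* = M/(P_x + P_y·(y/x)).
Numerically y/x = 0.540565, so x* = 42/(5.2 + 32.92·0.540565) = 1.8265 and y* = 0.540565·1.8265 = 0.9873.
At M' = 73.5: y* = 1.7278. Change: 1.7278 − 0.9873 = 0.7405.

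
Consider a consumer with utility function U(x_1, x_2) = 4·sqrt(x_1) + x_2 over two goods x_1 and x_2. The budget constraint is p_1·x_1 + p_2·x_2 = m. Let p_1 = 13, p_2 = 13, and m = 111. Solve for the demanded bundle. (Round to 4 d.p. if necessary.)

x_1* = 4, x_2* = 4.5385

Set MRS = p_1/p_2: 2·x_1^(−1/2) = p_1/p_2.
Solve: √x_1 = 2·p_2/p_1, so x_1*(p_1,p_2) = (2·p_2/p_1)², and x_2* = (m − p_1·x_1*)/p_2.
Plugging in: x_1* = (2·13/13)² = 4, x_2* = 4.5385.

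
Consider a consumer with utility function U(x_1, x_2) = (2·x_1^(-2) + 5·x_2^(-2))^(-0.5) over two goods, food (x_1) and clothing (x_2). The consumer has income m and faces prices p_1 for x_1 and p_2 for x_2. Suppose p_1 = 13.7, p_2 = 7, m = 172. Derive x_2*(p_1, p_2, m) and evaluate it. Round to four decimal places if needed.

MU_x_1 ∝ 2·x_1^(-3), MU_x_2 ∝ 5·x_2^(-3), so MRS = (2/5)·(x_2/x_1)^(3) = p_1/p_2.
Solve for the ratio: x_2/x_1 = [(5/2)·p_1/p_2]^(1/3).
With the ratio pinned down, the budget gives x_1* = m/(p_1 + p_2·(x_2/x_1)) and x_2* = (x_2/x_1)·x_1*.
Numerically x_2/x_1 = 1.697674, so x_1* = 172/(13.7 + 7·1.697674) = 6.723 and x_2* = 1.697674·6.723 = 11.4135.

x_2* = 11.4135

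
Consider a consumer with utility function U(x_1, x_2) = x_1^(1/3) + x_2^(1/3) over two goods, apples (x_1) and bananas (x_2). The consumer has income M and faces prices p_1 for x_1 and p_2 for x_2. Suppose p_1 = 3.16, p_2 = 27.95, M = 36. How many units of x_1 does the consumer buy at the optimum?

x_1* = 8.5257

From the CES first-order condition, (x_2/x_1)^(2/3) = p_1/p_2.
Solve for the ratio: x_2/x_1 = [p_1/p_2]^(1.5).
Substitute x_2 = (x_2/x_1)·x_1 into the budget: x_1* = M/(p_1 + p_2·(x_2/x_1)).
Numerically x_2/x_1 = 0.038015, so x_1* = 36/(3.16 + 27.95·0.038015) = 8.5257.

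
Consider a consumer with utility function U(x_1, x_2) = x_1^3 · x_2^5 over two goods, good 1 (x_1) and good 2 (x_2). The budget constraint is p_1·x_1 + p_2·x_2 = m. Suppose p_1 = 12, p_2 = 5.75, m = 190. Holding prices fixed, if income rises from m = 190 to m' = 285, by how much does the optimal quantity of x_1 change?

MU_x_1/MU_x_2 = (3·x_2)/(5·x_1); tangency sets this equal to p_1/p_2.
So 3·p_2·x_2 = 5·p_1·x_1; combined with the budget, a share 0.375 of income goes to x_1.
Demand: x_1*(p_1,p_2,m) = 0.375·m/p_1 and x_2* = 0.625·m/p_2.
At p_1=12, p_2=5.75, m=190: x_1* = 0.375·190/12 = 5.9375.
At m' = 285: x_1* = 8.9062. Change: 8.9062 − 5.9375 = 2.9688.

Δx_1* = 2.9688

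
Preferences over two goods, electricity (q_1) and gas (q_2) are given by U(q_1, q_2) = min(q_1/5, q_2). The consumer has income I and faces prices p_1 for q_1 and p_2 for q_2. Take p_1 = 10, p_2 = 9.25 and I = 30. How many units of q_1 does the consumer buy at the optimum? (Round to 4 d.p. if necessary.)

Here 5·10 + 9.25 = 59.25, giving q_1* = 2.5316.

q_1* = 2.5316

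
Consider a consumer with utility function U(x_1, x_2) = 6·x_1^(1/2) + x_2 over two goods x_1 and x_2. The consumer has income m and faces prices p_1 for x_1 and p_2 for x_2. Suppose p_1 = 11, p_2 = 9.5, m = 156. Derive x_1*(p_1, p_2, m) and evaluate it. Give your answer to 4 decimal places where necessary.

Plugging in: x_1* = (3·9.5/11)² = 6.7128.

x_1* = 6.7128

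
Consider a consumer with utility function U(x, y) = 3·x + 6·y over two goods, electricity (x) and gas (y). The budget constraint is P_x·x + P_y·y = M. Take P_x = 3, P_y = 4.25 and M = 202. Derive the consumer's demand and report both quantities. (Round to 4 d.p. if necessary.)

x* = 0, y* = 47.5294

Numerically: x* = 0, y* = 47.5294.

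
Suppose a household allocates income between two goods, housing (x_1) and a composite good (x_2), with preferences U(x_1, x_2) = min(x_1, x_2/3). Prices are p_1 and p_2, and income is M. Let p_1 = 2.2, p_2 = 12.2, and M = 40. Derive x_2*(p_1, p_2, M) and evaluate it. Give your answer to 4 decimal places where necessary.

x_2* = 3.0928

Leontief preferences: the optimum is at the kink where x_1/1 = x_2/3, i.e. x_2 = 3·x_1.
Budget: p_1·x_1 + p_2·3·x_1 = M, so (p_1 + 3·p_2)·x_1 = M.
Demand: x_1*(p_1,p_2,M) = M/(p_1 + 3·p_2), x_2* = 3·M/(p_1 + 3·p_2).
Here 2.2 + 3·12.2 = 38.8, giving x_2* = 3.0928.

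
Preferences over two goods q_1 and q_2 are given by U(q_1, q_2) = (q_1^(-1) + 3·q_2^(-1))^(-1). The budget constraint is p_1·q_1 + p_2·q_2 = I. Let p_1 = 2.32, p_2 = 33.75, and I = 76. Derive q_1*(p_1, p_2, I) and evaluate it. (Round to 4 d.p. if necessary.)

q_1* = 4.3068

MU_q_1 ∝ q_1^(-2), MU_q_2 ∝ 3·q_2^(-2), so MRS = (1/3)·(q_2/q_1)^(2) = p_1/p_2.
Hence q_2/q_1 = (3·p_1/p_2)^(1/(2)), i.e. raised to the 0.5 power.
Substitute q_2 = (q_2/q_1)·q_1 into the budget: q_1* = I/(p_1 + p_2·(q_2/q_1)).
Numerically q_2/q_1 = 0.454117, so q_1* = 76/(2.32 + 33.75·0.454117) = 4.3068.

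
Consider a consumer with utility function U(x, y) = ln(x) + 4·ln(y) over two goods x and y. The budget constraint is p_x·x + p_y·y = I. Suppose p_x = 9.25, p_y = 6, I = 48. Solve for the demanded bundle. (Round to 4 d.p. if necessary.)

x* = 1.0378, y* = 6.4

MU_x/MU_y = (y)/(4·x); tangency sets this equal to p_x/p_y.
So p_y·y = 4·p_x·x; combined with the budget, a share 0.2 of income goes to x.
Demand: x*(p_x,p_y,I) = 0.2·I/p_x and y* = 0.8·I/p_y.
At p_x=9.25, p_y=6, I=48: x* = 0.2·48/9.25 = 1.0378, y* = 6.4.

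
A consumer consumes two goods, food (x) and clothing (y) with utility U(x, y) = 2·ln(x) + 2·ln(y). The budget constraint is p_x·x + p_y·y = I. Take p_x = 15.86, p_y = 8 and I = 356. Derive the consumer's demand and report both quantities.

x* = 11.2232, y* = 22.25

The MRS is y/x. Set MRS = p_x/p_y.
Rearranging, p_y·y = p_x·x. Substituting into the budget gives p_x·x·(1 + 1) = I.
Demand: x*(p_x,p_y,I) = 0.5·I/p_x and y* = 0.5·I/p_y.
At p_x=15.86, p_y=8, I=356: x* = 0.5·356/15.86 = 11.2232, y* = 22.25.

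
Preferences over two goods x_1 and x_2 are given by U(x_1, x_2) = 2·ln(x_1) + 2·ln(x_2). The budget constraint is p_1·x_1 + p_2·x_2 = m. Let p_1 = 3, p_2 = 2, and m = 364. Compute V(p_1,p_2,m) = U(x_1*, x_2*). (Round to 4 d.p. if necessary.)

The MRS is x_2/x_1. Set MRS = p_1/p_2.
So 2·p_2·x_2 = 2·p_1·x_1; combined with the budget, a share 0.5 of income goes to x_1.
Demand: x_1*(p_1,p_2,m) = 0.5·m/p_1 and x_2* = 0.5·m/p_2.
At p_1=3, p_2=2, m=364: x_1* = 0.5·364/3 = 60.6667, x_2* = 91.
Utility at the optimum: U(60.6667, 91) = 17.2325.

V = 17.2325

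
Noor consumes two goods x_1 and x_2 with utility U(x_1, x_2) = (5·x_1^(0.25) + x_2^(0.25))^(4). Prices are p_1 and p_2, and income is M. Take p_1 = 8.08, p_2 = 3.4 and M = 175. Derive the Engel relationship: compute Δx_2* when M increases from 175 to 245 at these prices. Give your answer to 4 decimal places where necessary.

MU_x_1 ∝ 5·x_1^(-0.75), MU_x_2 ∝ x_2^(-0.75), so MRS = 5·(x_2/x_1)^(0.75) = p_1/p_2.
Hence x_2/x_1 = ((1/5)·p_1/p_2)^(1/(0.75)), i.e. raised to the 4/3 power.
With the ratio pinned down, the budget gives x_1* = M/(p_1 + p_2·(x_2/x_1)) and x_2* = (x_2/x_1)·x_1*.
Numerically x_2/x_1 = 0.370923, so x_1* = 175/(8.08 + 3.4·0.370923) = 18.7343 and x_2* = 0.370923·18.7343 = 6.949.
At M' = 245: x_2* = 9.7286. Change: 9.7286 − 6.949 = 2.7796.

Δx_2* = 2.7796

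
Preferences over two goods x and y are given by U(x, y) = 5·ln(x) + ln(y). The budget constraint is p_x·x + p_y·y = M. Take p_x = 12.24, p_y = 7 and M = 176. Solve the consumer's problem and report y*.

Demand: x*(p_x,p_y,M) = 5/6·M/p_x and y* = 1/6·M/p_y.
At p_x=12.24, p_y=7, M=176: y* = 1/6·176/7 = 4.1905.

y* = 4.1905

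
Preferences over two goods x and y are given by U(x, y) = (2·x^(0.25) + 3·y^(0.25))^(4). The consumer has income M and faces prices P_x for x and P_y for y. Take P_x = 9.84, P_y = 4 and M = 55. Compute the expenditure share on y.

MRS = MU_x/MU_y = (2/3)·(y/x)^(0.75). Set equal to P_x/P_y.
Solve for the ratio: y/x = [(3/2)·P_x/P_y]^(4/3).
With the ratio pinned down, the budget gives x* = M/(P_x + P_y·(y/x)) and y* = (y/x)·x*.
Numerically y/x = 5.702104, so x* = 55/(9.84 + 4·5.702104) = 1.6846 and y* = 5.702104·1.6846 = 9.6058.
Expenditure on y: 4·9.6058 = 38.4234; share = 0.6986.

share on y = 0.6986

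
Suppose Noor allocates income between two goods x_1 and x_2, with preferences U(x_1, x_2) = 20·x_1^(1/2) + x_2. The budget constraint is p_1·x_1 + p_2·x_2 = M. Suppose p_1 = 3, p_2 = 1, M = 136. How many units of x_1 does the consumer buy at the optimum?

x_1* = 11.1111

Set MRS = p_1/p_2: 10·x_1^(−1/2) = p_1/p_2.
Solve: √x_1 = 10·p_2/p_1, so x_1*(p_1,p_2) = (10·p_2/p_1)², and x_2* = (M − p_1·x_1*)/p_2.
Plugging in: x_1* = (10·1/3)² = 11.1111.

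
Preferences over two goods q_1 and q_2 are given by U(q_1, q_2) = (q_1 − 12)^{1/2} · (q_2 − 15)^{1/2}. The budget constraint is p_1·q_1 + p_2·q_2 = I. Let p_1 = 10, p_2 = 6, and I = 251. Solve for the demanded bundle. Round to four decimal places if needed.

q_1* = 14.05, q_2* = 18.4167

Let q_1' = q_1−12, q_2' = q_2−15. MRS = q_2'/q_1' = p_1/p_2.
Substituting into the budget: q_1* = 12 + 0.5·(I − 12·p_1 − 15·p_2)/p_1, and q_2* = 15 + 0.5·(…)/p_2.
Discretionary income = 251 − 12·10 − 15·6 = 41; q_1* = 12 + 0.5·41/10 = 14.05; q_2* = 15 + 0.5·41/6 = 18.4167.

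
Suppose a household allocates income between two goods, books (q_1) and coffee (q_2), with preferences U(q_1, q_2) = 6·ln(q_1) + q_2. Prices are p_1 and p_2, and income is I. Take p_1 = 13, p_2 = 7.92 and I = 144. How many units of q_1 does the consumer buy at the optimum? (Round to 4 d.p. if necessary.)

MU_q_1 = 6/q_1, MU_q_2 = 1. Tangency: 6/q_1 = p_1/p_2.
So q_1*(p_1,p_2) = 6·p_2/p_1, independent of income; and q_2* = (I − 6·p_2)/p_2.
At the given prices: q_1* = 6·7.92/13 = 3.6554.

q_1* = 3.6554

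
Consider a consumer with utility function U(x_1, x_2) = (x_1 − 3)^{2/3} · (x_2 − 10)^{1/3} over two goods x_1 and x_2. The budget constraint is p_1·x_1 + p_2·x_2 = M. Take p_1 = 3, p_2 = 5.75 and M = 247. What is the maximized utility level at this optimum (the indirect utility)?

V = 25.6294

After buying the subsistence bundle (3, 10), a share 2/3 of the remaining income goes to x_1: x_1* = 3 + 2/3·(M − 3p_1 − 10p_2)/p_1.
Discretionary income = 247 − 3·3 − 10·5.75 = 180.5; x_1* = 3 + 2/3·180.5/3 = 43.1111; x_2* = 10 + 1/3·180.5/5.75 = 20.4638.
Utility at the optimum: U(43.1111, 20.4638) = 25.6294.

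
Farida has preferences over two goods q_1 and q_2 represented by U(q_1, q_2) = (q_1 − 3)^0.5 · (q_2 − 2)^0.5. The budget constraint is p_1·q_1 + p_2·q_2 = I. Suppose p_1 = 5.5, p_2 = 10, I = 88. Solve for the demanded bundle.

This is Cobb-Douglas in (q_1−3, q_2−2): tangency gives 0.5·p_2·(q_2−2) = 0.5·p_1·(q_1−3).
After buying the subsistence bundle (3, 2), a share 0.5 of the remaining income goes to q_1: q_1* = 3 + 0.5·(I − 3p_1 − 2p_2)/p_1.
Discretionary income = 88 − 3·5.5 − 2·10 = 51.5; q_1* = 3 + 0.5·51.5/5.5 = 7.6818; q_2* = 2 + 0.5·51.5/10 = 4.575.

q_1* = 7.6818, q_2* = 4.575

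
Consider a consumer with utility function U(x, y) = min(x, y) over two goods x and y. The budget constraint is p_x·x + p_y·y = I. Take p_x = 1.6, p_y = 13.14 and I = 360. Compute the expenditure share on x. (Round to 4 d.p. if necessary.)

With perfect complements, no substitution: consume in ratio x:y = 1:1.
Budget: p_x·x + p_y·x = I, so (p_x + p_y)·x = I.
Demand: x*(p_x,p_y,I) = I/(p_x + p_y), y* = I/(p_x + p_y).
Here 1.6 + 13.14 = 14.74, giving x* = 24.4233 and y* = 24.4233.
Expenditure on x: 1.6·24.4233 = 39.0773; share = 0.1085.

share on x = 0.1085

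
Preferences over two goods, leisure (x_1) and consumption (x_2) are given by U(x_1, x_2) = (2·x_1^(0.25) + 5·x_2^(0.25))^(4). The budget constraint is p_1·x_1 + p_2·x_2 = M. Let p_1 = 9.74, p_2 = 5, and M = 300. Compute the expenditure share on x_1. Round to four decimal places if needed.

share on x_1 = 0.1909

MU_x_1 ∝ 2·x_1^(-0.75), MU_x_2 ∝ 5·x_2^(-0.75), so MRS = (2/5)·(x_2/x_1)^(0.75) = p_1/p_2.
Hence x_2/x_1 = ((5/2)·p_1/p_2)^(1/(0.75)), i.e. raised to the 4/3 power.
Substitute x_2 = (x_2/x_1)·x_1 into the budget: x_1* = M/(p_1 + p_2·(x_2/x_1)).
Numerically x_2/x_1 = 8.254776, so x_1* = 300/(9.74 + 5·8.254776) = 5.8808 and x_2* = 8.254776·5.8808 = 48.5443.
Expenditure on x_1: 9.74·5.8808 = 57.2785; share = 0.1909.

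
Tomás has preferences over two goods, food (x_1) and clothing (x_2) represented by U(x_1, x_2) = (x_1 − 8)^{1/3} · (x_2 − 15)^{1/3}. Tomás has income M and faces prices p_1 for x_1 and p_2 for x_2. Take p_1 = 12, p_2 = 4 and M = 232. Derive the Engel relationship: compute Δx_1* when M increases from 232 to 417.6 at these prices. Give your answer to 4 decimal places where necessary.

Substituting into the budget: x_1* = 8 + 0.5·(M − 8·p_1 − 15·p_2)/p_1, and x_2* = 15 + 0.5·(…)/p_2.
Discretionary income = 232 − 8·12 − 15·4 = 76; x_1* = 8 + 0.5·76/12 = 11.1667.
At M' = 417.6: x_1* = 18.9. Change: 18.9 − 11.1667 = 7.7333.

Δx_1* = 7.7333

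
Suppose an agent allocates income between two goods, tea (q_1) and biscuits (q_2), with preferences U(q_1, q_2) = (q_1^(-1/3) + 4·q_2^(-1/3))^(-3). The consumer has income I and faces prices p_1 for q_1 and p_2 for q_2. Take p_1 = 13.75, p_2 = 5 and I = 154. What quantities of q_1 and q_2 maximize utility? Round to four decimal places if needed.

q_1* = 3.5039, q_2* = 21.1642

Substitute q_2 = (q_2/q_1)·q_1 into the budget: q_1* = I/(p_1 + p_2·(q_2/q_1)).
Numerically q_2/q_1 = 6.040105, so q_1* = 154/(13.75 + 5·6.040105) = 3.5039 and q_2* = 6.040105·3.5039 = 21.1642.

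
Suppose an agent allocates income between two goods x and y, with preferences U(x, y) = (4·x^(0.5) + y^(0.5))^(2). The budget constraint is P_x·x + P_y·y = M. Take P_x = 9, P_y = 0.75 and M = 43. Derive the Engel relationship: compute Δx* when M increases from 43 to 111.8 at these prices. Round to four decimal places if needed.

Δx* = 4.3683

From the CES first-order condition, 4·(y/x)^(0.5) = P_x/P_y.
Hence y/x = ((1/4)·P_x/P_y)^(1/(0.5)), i.e. raised to the 2 power.
Substitute y = (y/x)·x into the budget: x* = M/(P_x + P_y·(y/x)).
Numerically y/x = 9, so x* = 43/(9 + 0.75·9) = 2.7302.
At M' = 111.8: x* = 7.0984. Change: 7.0984 − 2.7302 = 4.3683.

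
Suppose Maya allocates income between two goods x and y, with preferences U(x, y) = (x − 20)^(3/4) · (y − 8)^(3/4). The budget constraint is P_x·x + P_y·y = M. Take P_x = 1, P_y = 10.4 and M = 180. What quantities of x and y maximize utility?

x* = 58.4, y* = 11.6923

Substituting into the budget: x* = 20 + 0.5·(M − 20·P_x − 8·P_y)/P_x, and y* = 8 + 0.5·(…)/P_y.
Discretionary income = 180 − 20·1 − 8·10.4 = 76.8; x* = 20 + 0.5·76.8/1 = 58.4; y* = 8 + 0.5·76.8/10.4 = 11.6923.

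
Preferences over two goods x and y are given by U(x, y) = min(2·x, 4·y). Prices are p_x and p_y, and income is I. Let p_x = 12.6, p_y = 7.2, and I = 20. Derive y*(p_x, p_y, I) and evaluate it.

y* = 0.6173

With perfect complements, no substitution: consume in ratio x:y = 4:2.
Budget: p_x·x + p_y·(1/2)·x = I, so (4·p_x + 2·p_y)·x = 4·I.
Demand: x*(p_x,p_y,I) = 4·I/(4·p_x + 2·p_y), y* = 2·I/(4·p_x + 2·p_y).
Here 4·12.6 + 2·7.2 = 64.8, giving y* = 0.6173.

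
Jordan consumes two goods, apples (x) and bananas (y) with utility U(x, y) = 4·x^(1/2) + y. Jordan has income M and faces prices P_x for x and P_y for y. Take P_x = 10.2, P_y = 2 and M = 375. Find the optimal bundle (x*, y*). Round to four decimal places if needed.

Set MRS = P_x/P_y: 2·x^(−1/2) = P_x/P_y.
Solve: √x = 2·P_y/P_x, so x*(P_x,P_y) = (2·P_y/P_x)², and y* = (M − P_x·x*)/P_y.
Plugging in: x* = (2·2/10.2)² = 0.1538, y* = 186.7157.

x* = 0.1538, y* = 186.7157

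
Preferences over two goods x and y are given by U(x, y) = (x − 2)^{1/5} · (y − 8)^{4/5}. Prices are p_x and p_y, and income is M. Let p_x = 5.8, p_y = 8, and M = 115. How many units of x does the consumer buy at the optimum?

This is Cobb-Douglas in (x−2, y−8): tangency gives 0.2·p_y·(y−8) = 0.8·p_x·(x−2).
After buying the subsistence bundle (2, 8), a share 0.2 of the remaining income goes to x: x* = 2 + 0.2·(M − 2p_x − 8p_y)/p_x.
Discretionary income = 115 − 2·5.8 − 8·8 = 39.4; x* = 2 + 0.2·39.4/5.8 = 3.3586.

x* = 3.3586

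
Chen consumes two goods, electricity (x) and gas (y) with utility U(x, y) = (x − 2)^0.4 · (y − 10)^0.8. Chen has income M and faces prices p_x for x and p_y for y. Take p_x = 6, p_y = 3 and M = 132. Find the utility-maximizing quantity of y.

This is Cobb-Douglas in (x−2, y−10): tangency gives 0.4·p_y·(y−10) = 0.8·p_x·(x−2).
After buying the subsistence bundle (2, 10), a share 1/3 of the remaining income goes to x: x* = 2 + 1/3·(M − 2p_x − 10p_y)/p_x.
Discretionary income = 132 − 2·6 − 10·3 = 90; y* = 10 + 2/3·90/3 = 30.

y* = 30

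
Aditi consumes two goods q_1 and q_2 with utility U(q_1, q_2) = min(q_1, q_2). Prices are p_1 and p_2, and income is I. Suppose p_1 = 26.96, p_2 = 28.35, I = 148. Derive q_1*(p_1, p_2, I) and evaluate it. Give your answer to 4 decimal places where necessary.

Leontief preferences: the optimum is at the kink where q_1/1 = q_2/1, i.e. q_2 = q_1.
Budget: p_1·q_1 + p_2·q_1 = I, so (p_1 + p_2)·q_1 = I.
Demand: q_1*(p_1,p_2,I) = I/(p_1 + p_2), q_2* = I/(p_1 + p_2).
Here 26.96 + 28.35 = 55.31, giving q_1* = 2.6758.

q_1* = 2.6758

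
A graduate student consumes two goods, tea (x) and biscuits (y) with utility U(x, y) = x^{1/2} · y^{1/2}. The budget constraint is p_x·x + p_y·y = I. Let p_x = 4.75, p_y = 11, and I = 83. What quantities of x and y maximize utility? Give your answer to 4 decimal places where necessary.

x* = 8.7368, y* = 3.7727

At p_x=4.75, p_y=11, I=83: x* = 0.5·83/4.75 = 8.7368, y* = 3.7727.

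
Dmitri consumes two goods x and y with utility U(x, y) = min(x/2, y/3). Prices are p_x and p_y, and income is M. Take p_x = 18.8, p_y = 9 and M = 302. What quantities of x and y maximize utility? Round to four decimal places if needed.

x* = 9.3498, y* = 14.0248

Demand: x*(p_x,p_y,M) = 2·M/(2·p_x + 3·p_y), y* = 3·M/(2·p_x + 3·p_y).
Here 2·18.8 + 3·9 = 64.6, giving x* = 9.3498 and y* = 14.0248.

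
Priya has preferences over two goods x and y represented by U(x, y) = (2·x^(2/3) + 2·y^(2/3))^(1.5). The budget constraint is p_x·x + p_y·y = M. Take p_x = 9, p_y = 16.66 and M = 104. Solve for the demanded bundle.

x* = 8.9451, y* = 1.4102

From the CES first-order condition, (y/x)^(1/3) = p_x/p_y.
Hence y/x = (p_x/p_y)^(1/(1/3)), i.e. raised to the 3 power.
With the ratio pinned down, the budget gives x* = M/(p_x + p_y·(y/x)) and y* = (y/x)·x*.
Numerically y/x = 0.157653, so x* = 104/(9 + 16.66·0.157653) = 8.9451 and y* = 0.157653·8.9451 = 1.4102.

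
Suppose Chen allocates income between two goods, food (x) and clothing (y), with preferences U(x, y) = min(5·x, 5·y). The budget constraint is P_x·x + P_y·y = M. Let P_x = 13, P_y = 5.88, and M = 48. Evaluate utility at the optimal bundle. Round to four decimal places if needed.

Demand: x*(P_x,P_y,M) = 5·M/(5·P_x + 5·P_y), y* = 5·M/(5·P_x + 5·P_y).
Here 5·13 + 5·5.88 = 94.4, giving x* = 2.5424 and y* = 2.5424.
Utility at the optimum: U(2.5424, 2.5424) = 12.7119.

V = 12.7119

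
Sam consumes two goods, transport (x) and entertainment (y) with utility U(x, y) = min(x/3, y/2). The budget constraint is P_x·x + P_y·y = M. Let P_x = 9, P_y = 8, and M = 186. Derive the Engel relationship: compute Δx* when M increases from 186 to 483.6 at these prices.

Δx* = 20.7628

Here 3·9 + 2·8 = 43, giving x* = 12.9767.
At M' = 483.6: x* = 33.7395. Change: 33.7395 − 12.9767 = 20.7628.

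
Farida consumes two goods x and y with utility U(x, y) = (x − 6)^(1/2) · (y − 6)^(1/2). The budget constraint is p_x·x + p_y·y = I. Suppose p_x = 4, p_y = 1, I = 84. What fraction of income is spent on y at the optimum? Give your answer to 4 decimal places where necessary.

Substituting into the budget: x* = 6 + 0.5·(I − 6·p_x − 6·p_y)/p_x, and y* = 6 + 0.5·(…)/p_y.
Discretionary income = 84 − 6·4 − 6·1 = 54; x* = 6 + 0.5·54/4 = 12.75; y* = 6 + 0.5·54/1 = 33.
Expenditure on y: 1·33 = 33; share = 0.3929.

share on y = 0.3929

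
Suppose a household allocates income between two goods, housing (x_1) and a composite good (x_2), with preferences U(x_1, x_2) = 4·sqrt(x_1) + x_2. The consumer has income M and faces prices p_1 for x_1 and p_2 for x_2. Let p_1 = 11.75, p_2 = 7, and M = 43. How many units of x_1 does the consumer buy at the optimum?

Utility is quasi-linear in x_2; the FOC for x_1 is 2/√x_1 = p_1/p_2.
Solve: √x_1 = 2·p_2/p_1, so x_1*(p_1,p_2) = (2·p_2/p_1)², and x_2* = (M − p_1·x_1*)/p_2.
Plugging in: x_1* = (2·7/11.75)² = 1.4196.

x_1* = 1.4196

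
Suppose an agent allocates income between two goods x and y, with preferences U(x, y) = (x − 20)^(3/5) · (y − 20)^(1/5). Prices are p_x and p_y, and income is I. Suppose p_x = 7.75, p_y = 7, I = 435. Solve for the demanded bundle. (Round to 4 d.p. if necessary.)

x* = 33.5484, y* = 25

Discretionary income = 435 − 20·7.75 − 20·7 = 140; x* = 20 + 0.75·140/7.75 = 33.5484; y* = 20 + 0.25·140/7 = 25.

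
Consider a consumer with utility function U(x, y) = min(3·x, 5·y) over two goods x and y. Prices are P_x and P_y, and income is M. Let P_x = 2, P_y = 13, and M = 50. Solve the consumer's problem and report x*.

Leontief preferences: the optimum is at the kink where x/5 = y/3, i.e. y = (3/5)·x.
Budget: P_x·x + P_y·(3/5)·x = M, so (5·P_x + 3·P_y)·x = 5·M.
Demand: x*(P_x,P_y,M) = 5·M/(5·P_x + 3·P_y), y* = 3·M/(5·P_x + 3·P_y).
Here 5·2 + 3·13 = 49, giving x* = 5.102.

x* = 5.102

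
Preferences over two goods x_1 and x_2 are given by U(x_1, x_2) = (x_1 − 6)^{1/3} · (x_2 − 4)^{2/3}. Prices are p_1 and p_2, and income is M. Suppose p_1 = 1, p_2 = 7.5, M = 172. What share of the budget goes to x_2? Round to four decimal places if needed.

This is Cobb-Douglas in (x_1−6, x_2−4): tangency gives 1/3·p_2·(x_2−4) = 2/3·p_1·(x_1−6).
After buying the subsistence bundle (6, 4), a share 1/3 of the remaining income goes to x_1: x_1* = 6 + 1/3·(M − 6p_1 − 4p_2)/p_1.
Discretionary income = 172 − 6·1 − 4·7.5 = 136; x_1* = 6 + 1/3·136/1 = 51.3333; x_2* = 4 + 2/3·136/7.5 = 16.0889.
Expenditure on x_2: 7.5·16.0889 = 120.6667; share = 0.7016.

share on x_2 = 0.7016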